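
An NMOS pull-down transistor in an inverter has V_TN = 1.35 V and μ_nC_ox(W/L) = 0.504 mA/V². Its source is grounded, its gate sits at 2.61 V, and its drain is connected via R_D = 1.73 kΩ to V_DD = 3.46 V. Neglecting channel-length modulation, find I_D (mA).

V_GS = V_G = 2.61 V, so V_ov = 2.61 − 1.35 = 1.26 V.
Assume saturation: I_D = ½ k_n V_ov² = 0.5 × 0.504 × 1.26² = 0.4 mA, giving V_DS = V_DD − I_D R_D = 3.46 − 0.4 × 1.73 = 2.77 V.
V_DS = 2.77 V ≥ V_ov = 1.26 V, confirming saturation.

I_D = 0.400 mA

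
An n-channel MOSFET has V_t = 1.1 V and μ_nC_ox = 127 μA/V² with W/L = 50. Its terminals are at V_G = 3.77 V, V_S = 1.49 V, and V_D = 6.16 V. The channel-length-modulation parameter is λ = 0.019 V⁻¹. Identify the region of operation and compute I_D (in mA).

Saturation; I_D = 4.81 mA

V_GS = V_G − V_S = 3.77 − 1.49 = 2.28 V; V_DS = V_D − V_S = 6.16 − 1.49 = 4.67 V.
k_n = μ_nC_ox · (W/L) = 6.35 mA/V².
V_ov = V_GS − V_t = 2.28 − 1.1 = 1.18 V.
Since V_DS = 4.67 V ≥ V_ov = 1.18 V, the device is in saturation.
I_D = ½ k_n V_ov² (1 + λ V_DS) = 0.5 × 6.35 × 1.18² × (1 + 0.019 × 4.67) = 4.81 mA.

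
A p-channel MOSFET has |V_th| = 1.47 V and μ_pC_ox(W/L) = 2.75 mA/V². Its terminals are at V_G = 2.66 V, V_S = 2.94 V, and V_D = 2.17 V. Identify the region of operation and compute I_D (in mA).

V_SG = V_S − V_G = 2.94 − 2.66 = 0.28 V; V_SD = V_S − V_D = 2.94 − 2.17 = 0.77 V.
V_SG = 0.28 V < |V_th| = 1.47 V, so the transistor is in cutoff.

Cutoff; I_D = 0 mA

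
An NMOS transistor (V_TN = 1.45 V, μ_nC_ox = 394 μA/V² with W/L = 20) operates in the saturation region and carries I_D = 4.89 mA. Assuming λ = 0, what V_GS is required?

k_n = μ_nC_ox · (W/L) = 7.88 mA/V².
In saturation I_D = ½ k_n (V_GS − V_TN)², so V_GS − V_TN = √(2 I_D / k_n) = √(2 × 4.89 / 7.88) = 1.11 V.
V_GS = 1.45 + 1.11 = 2.56 V.

V_GS = 2.56 V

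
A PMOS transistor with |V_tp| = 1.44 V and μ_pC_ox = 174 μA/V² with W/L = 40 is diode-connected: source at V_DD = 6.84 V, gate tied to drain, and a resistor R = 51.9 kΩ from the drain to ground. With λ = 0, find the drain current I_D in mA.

I_D = 0.101 mA

With gate tied to drain, V_SG = V_SD ≥ V_SG − |V_tp|, so the device is in saturation.
k_p = μ_pC_ox · (W/L) = 6.96 mA/V².
KCL at the drain: ½ k_p (V_SG − |V_tp|)² = (V_DD − V_SG)/R.
Let x = V_SG − 1.44. Then 181 x² + x − 5.4 = 0, giving x = 0.17 V (positive root), so V_SG = 1.61 V.
I_D = (V_DD − V_SG)/R = (6.84 − 1.61) / 51.9 = 0.101 mA.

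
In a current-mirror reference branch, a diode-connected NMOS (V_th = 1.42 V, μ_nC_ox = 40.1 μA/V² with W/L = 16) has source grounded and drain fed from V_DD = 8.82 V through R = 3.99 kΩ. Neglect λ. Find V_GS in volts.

V_GS = 3.47 V

With gate tied to drain, V_GS = V_DS ≥ V_GS − V_th, so the device is in saturation.
k_n = μ_nC_ox · (W/L) = 0.6416 mA/V².
KCL at the drain: ½ k_n (V_GS − V_th)² = (V_DD − V_GS)/R.
Let x = V_GS − 1.42. Then 1.28 x² + x − 7.4 = 0, giving x = 2.05 V (positive root), so V_GS = 3.47 V.
I_D = (V_DD − V_GS)/R = (8.82 − 3.47) / 3.99 = 1.34 mA.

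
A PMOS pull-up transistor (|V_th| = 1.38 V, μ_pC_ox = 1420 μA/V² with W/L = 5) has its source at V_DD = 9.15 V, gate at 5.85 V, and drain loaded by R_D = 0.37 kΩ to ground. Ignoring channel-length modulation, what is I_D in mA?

V_SG = V_DD − V_G = 9.15 − 5.85 = 3.3 V, so V_ov = 3.3 − 1.38 = 1.92 V.
k_p = μ_pC_ox · (W/L) = 7.1 mA/V².
Assume saturation: I_D = ½ k_p V_ov² = 0.5 × 7.1 × 1.92² = 13.1 mA, giving V_SD = V_DD − I_D R_D = 9.15 − 13.1 × 0.37 = 4.31 V.
V_SD = 4.31 V ≥ V_ov = 1.92 V, confirming saturation.

I_D = 13.1 mA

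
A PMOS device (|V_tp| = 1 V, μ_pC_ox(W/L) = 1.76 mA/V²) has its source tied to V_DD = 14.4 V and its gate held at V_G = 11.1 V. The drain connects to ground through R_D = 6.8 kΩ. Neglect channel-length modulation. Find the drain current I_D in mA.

I_D = 2.03 mA

V_SG = V_DD − V_G = 14.4 − 11.1 = 3.3 V, so V_ov = 3.3 − 1 = 2.3 V.
Assume saturation: I_D = ½ k_p V_ov² = 0.5 × 1.76 × 2.3² = 4.66 mA, giving V_SD = V_DD − I_D R_D = 14.4 − 4.66 × 6.8 = -17.3 V.
But -17.3 V < V_ov = 2.3 V, so the device is actually in triode.
In triode I_D = k_p[V_ov V_SD − ½ V_SD²] and I_D = (V_DD − V_SD)/R_D. Equating: 5.98 V_SD² − 28.53 V_SD + 14.4 = 0, giving V_SD = 0.574 V (the root below V_ov).
I_D = (14.4 − 0.574) / 6.8 = 2.03 mA.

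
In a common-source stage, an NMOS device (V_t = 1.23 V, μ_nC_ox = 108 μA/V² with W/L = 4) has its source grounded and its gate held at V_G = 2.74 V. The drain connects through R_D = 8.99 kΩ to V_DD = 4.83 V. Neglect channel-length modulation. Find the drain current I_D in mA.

V_GS = V_G = 2.74 V, so V_ov = 2.74 − 1.23 = 1.51 V.
k_n = μ_nC_ox · (W/L) = 0.432 mA/V².
Assume saturation: I_D = ½ k_n V_ov² = 0.5 × 0.432 × 1.51² = 0.493 mA, giving V_DS = V_DD − I_D R_D = 4.83 − 0.493 × 8.99 = 0.402 V.
But 0.402 V < V_ov = 1.51 V, so the device is actually in triode.
In triode I_D = k_n[V_ov V_DS − ½ V_DS²] and I_D = (V_DD − V_DS)/R_D. Equating: 1.94 V_DS² − 6.864 V_DS + 4.83 = 0, giving V_DS = 0.97 V (the root below V_ov).
I_D = (4.83 − 0.97) / 8.99 = 0.429 mA.

I_D = 0.429 mA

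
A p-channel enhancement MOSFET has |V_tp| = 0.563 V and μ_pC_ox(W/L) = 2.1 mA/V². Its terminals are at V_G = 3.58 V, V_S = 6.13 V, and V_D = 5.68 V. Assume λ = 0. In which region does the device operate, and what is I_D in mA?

Triode; I_D = 1.67 mA

V_SG = V_S − V_G = 6.13 − 3.58 = 2.55 V; V_SD = V_S − V_D = 6.13 − 5.68 = 0.45 V.
V_ov = V_SG − |V_tp| = 2.55 − 0.563 = 1.99 V.
Since V_SD = 0.45 V < V_ov = 1.99 V, the device is in the triode region.
I_D = k_p [V_ov · V_SD − ½ V_SD²] = 2.1 × [1.99 × 0.45 − 0.5 × 0.45²] = 1.67 mA.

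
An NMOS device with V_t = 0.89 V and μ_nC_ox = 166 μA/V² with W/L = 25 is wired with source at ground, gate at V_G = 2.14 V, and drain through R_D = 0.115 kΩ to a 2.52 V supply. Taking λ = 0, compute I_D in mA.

I_D = 3.24 mA

V_GS = V_G = 2.14 V, so V_ov = 2.14 − 0.89 = 1.25 V.
k_n = μ_nC_ox · (W/L) = 4.15 mA/V².
Assume saturation: I_D = ½ k_n V_ov² = 0.5 × 4.15 × 1.25² = 3.24 mA, giving V_DS = V_DD − I_D R_D = 2.52 − 3.24 × 0.115 = 2.15 V.
V_DS = 2.15 V ≥ V_ov = 1.25 V, confirming saturation.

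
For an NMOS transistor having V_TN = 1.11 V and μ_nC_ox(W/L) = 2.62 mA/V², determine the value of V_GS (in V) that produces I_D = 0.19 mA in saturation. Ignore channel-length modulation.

V_GS = 1.49 V

In saturation I_D = ½ k_n (V_GS − V_TN)², so V_GS − V_TN = √(2 I_D / k_n) = √(2 × 0.19 / 2.62) = 0.381 V.
V_GS = 1.11 + 0.381 = 1.49 V.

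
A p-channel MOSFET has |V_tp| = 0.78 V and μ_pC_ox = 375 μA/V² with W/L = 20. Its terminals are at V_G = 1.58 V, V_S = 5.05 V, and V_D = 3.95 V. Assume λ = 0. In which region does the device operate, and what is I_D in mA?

V_SG = V_S − V_G = 5.05 − 1.58 = 3.47 V; V_SD = V_S − V_D = 5.05 − 3.95 = 1.1 V.
k_p = μ_pC_ox · (W/L) = 7.5 mA/V².
V_ov = V_SG − |V_tp| = 3.47 − 0.78 = 2.69 V.
Since V_SD = 1.1 V < V_ov = 2.69 V, the device is in the triode region.
I_D = k_p [V_ov · V_SD − ½ V_SD²] = 7.5 × [2.69 × 1.1 − 0.5 × 1.1²] = 17.7 mA.

Triode; I_D = 17.7 mA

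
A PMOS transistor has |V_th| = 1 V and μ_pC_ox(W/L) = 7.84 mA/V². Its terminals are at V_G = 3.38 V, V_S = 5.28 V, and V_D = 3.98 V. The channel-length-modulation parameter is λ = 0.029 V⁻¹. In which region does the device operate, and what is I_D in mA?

V_SG = V_S − V_G = 5.28 − 3.38 = 1.9 V; V_SD = V_S − V_D = 5.28 − 3.98 = 1.3 V.
V_ov = V_SG − |V_th| = 1.9 − 1 = 0.9 V.
Since V_SD = 1.3 V ≥ V_ov = 0.9 V, the device is in saturation.
I_D = ½ k_p V_ov² (1 + λ V_SD) = 0.5 × 7.84 × 0.9² × (1 + 0.029 × 1.3) = 3.29 mA.

Saturation; I_D = 3.29 mA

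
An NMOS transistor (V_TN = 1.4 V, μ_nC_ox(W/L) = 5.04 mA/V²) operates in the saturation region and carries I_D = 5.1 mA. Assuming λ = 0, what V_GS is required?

In saturation I_D = ½ k_n (V_GS − V_TN)², so V_GS − V_TN = √(2 I_D / k_n) = √(2 × 5.1 / 5.04) = 1.42 V.
V_GS = 1.4 + 1.42 = 2.82 V.

V_GS = 2.82 V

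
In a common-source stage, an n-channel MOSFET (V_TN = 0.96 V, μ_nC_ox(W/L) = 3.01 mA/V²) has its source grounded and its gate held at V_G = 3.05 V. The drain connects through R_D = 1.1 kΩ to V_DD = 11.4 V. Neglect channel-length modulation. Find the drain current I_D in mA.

I_D = 6.57 mA

V_GS = V_G = 3.05 V, so V_ov = 3.05 − 0.96 = 2.09 V.
Assume saturation: I_D = ½ k_n V_ov² = 0.5 × 3.01 × 2.09² = 6.57 mA, giving V_DS = V_DD − I_D R_D = 11.4 − 6.57 × 1.1 = 4.17 V.
V_DS = 4.17 V ≥ V_ov = 2.09 V, confirming saturation.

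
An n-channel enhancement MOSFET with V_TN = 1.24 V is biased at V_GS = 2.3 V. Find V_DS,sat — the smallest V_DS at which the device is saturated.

V_DS,sat = 1.06 V

The boundary between triode and saturation is V_DS = V_GS − V_TN = V_ov.
V_ov = 2.3 − 1.24 = 1.06 V.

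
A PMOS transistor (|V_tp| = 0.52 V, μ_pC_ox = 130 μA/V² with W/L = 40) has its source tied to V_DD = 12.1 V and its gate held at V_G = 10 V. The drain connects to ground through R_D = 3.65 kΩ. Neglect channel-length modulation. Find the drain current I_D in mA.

V_SG = V_DD − V_G = 12.1 − 10 = 2.1 V, so V_ov = 2.1 − 0.52 = 1.58 V.
k_p = μ_pC_ox · (W/L) = 5.2 mA/V².
Assume saturation: I_D = ½ k_p V_ov² = 0.5 × 5.2 × 1.58² = 6.49 mA, giving V_SD = V_DD − I_D R_D = 12.1 − 6.49 × 3.65 = -11.6 V.
But -11.6 V < V_ov = 1.58 V, so the device is actually in triode.
In triode I_D = k_p[V_ov V_SD − ½ V_SD²] and I_D = (V_DD − V_SD)/R_D. Equating: 9.49 V_SD² − 30.99 V_SD + 12.1 = 0, giving V_SD = 0.453 V (the root below V_ov).
I_D = (12.1 − 0.453) / 3.65 = 3.19 mA.

I_D = 3.19 mA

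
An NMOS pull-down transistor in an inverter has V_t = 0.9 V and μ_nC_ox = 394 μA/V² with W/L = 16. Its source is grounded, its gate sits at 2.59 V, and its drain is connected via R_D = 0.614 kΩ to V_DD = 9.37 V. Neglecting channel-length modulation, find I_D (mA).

V_GS = V_G = 2.59 V, so V_ov = 2.59 − 0.9 = 1.69 V.
k_n = μ_nC_ox · (W/L) = 6.304 mA/V².
Assume saturation: I_D = ½ k_n V_ov² = 0.5 × 6.304 × 1.69² = 9 mA, giving V_DS = V_DD − I_D R_D = 9.37 − 9 × 0.614 = 3.84 V.
V_DS = 3.84 V ≥ V_ov = 1.69 V, confirming saturation.

I_D = 9.00 mA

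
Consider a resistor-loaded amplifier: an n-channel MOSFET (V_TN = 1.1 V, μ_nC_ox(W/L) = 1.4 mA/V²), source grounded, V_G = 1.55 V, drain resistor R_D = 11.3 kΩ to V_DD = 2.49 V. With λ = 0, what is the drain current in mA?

I_D = 0.142 mA

V_GS = V_G = 1.55 V, so V_ov = 1.55 − 1.1 = 0.45 V.
Assume saturation: I_D = ½ k_n V_ov² = 0.5 × 1.4 × 0.45² = 0.142 mA, giving V_DS = V_DD − I_D R_D = 2.49 − 0.142 × 11.3 = 0.888 V.
V_DS = 0.888 V ≥ V_ov = 0.45 V, confirming saturation.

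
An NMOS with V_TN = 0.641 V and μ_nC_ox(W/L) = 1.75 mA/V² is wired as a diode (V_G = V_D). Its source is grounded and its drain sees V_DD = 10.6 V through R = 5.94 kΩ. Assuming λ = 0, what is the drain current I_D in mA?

With gate tied to drain, V_GS = V_DS ≥ V_GS − V_TN, so the device is in saturation.
KCL at the drain: ½ k_n (V_GS − V_TN)² = (V_DD − V_GS)/R.
Let x = V_GS − 0.641. Then 5.2 x² + x − 9.959 = 0, giving x = 1.29 V (positive root), so V_GS = 1.93 V.
I_D = (V_DD − V_GS)/R = (10.6 − 1.93) / 5.94 = 1.46 mA.

I_D = 1.46 mA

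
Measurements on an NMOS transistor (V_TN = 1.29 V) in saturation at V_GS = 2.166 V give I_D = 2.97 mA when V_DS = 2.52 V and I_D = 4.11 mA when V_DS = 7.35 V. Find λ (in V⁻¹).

With V_GS fixed, I_D ∝ (1 + λ V_DS) in saturation, so I_D2/I_D1 = (1 + λ V_DS2)/(1 + λ V_DS1).
4.11/2.97 = 1.384 = (1 + 7.35 λ)/(1 + 2.52 λ).
Solving: λ (I_D1 V_DS2 − I_D2 V_DS1) = I_D2 − I_D1, so λ = (4.11 − 2.97) / (2.97 × 7.35 − 4.11 × 2.52) = 1.14 / 11.5 = 0.0994 V⁻¹.

λ = 0.0994 V⁻¹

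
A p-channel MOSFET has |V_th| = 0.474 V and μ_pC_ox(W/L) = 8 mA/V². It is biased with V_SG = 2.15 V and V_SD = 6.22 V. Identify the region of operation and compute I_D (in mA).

V_ov = V_SG − |V_th| = 2.15 − 0.474 = 1.68 V.
Since V_SD = 6.22 V ≥ V_ov = 1.68 V, the device is in saturation.
I_D = ½ k_p V_ov² = 0.5 × 8 × 1.68² = 11.2 mA.

Saturation; I_D = 11.2 mA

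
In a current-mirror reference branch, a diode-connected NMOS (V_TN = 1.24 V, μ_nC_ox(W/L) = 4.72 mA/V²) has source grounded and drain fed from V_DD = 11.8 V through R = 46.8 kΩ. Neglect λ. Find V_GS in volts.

V_GS = 1.54 V

With gate tied to drain, V_GS = V_DS ≥ V_GS − V_TN, so the device is in saturation.
KCL at the drain: ½ k_n (V_GS − V_TN)² = (V_DD − V_GS)/R.
Let x = V_GS − 1.24. Then 110 x² + x − 10.56 = 0, giving x = 0.305 V (positive root), so V_GS = 1.54 V.
I_D = (V_DD − V_GS)/R = (11.8 − 1.54) / 46.8 = 0.219 mA.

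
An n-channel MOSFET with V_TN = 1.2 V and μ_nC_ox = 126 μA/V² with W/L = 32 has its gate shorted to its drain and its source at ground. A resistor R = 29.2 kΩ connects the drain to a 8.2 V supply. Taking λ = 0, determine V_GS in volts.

V_GS = 1.54 V

With gate tied to drain, V_GS = V_DS ≥ V_GS − V_TN, so the device is in saturation.
k_n = μ_nC_ox · (W/L) = 4.032 mA/V².
KCL at the drain: ½ k_n (V_GS − V_TN)² = (V_DD − V_GS)/R.
Let x = V_GS − 1.2. Then 58.9 x² + x − 7 = 0, giving x = 0.336 V (positive root), so V_GS = 1.54 V.
I_D = (V_DD − V_GS)/R = (8.2 − 1.54) / 29.2 = 0.228 mA.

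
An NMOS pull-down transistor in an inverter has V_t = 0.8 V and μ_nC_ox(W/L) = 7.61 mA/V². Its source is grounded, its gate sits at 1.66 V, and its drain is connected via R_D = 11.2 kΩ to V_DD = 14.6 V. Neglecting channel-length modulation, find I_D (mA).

V_GS = V_G = 1.66 V, so V_ov = 1.66 − 0.8 = 0.86 V.
Assume saturation: I_D = ½ k_n V_ov² = 0.5 × 7.61 × 0.86² = 2.81 mA, giving V_DS = V_DD − I_D R_D = 14.6 − 2.81 × 11.2 = -16.9 V.
But -16.9 V < V_ov = 0.86 V, so the device is actually in triode.
In triode I_D = k_n[V_ov V_DS − ½ V_DS²] and I_D = (V_DD − V_DS)/R_D. Equating: 42.6 V_DS² − 74.3 V_DS + 14.6 = 0, giving V_DS = 0.226 V (the root below V_ov).
I_D = (14.6 − 0.226) / 11.2 = 1.28 mA.

I_D = 1.28 mA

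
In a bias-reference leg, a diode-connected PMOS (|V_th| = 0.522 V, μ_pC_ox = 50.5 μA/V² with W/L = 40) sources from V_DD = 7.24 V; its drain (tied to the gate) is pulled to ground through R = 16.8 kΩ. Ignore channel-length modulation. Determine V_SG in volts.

V_SG = 1.12 V

With gate tied to drain, V_SG = V_SD ≥ V_SG − |V_th|, so the device is in saturation.
k_p = μ_pC_ox · (W/L) = 2.02 mA/V².
KCL at the drain: ½ k_p (V_SG − |V_th|)² = (V_DD − V_SG)/R.
Let x = V_SG − 0.522. Then 17 x² + x − 6.718 = 0, giving x = 0.6 V (positive root), so V_SG = 1.12 V.
I_D = (V_DD − V_SG)/R = (7.24 − 1.12) / 16.8 = 0.364 mA.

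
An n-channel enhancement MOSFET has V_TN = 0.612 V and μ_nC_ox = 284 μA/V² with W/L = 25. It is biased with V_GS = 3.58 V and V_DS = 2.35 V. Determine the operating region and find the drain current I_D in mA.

Triode; I_D = 29.9 mA

k_n = μ_nC_ox · (W/L) = 7.1 mA/V².
V_ov = V_GS − V_TN = 3.58 − 0.612 = 2.97 V.
Since V_DS = 2.35 V < V_ov = 2.97 V, the device is in the triode region.
I_D = k_n [V_ov · V_DS − ½ V_DS²] = 7.1 × [2.97 × 2.35 − 0.5 × 2.35²] = 29.9 mA.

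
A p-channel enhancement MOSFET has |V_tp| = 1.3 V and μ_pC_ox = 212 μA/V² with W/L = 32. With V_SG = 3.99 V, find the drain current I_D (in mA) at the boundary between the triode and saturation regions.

At the boundary V_SD = V_ov = V_SG − |V_tp| = 3.99 − 1.3 = 2.69 V.
k_p = μ_pC_ox · (W/L) = 6.784 mA/V².
I_D = ½ k_p V_ov² = 0.5 × 6.784 × 2.69² = 24.5 mA.

I_D = 24.5 mA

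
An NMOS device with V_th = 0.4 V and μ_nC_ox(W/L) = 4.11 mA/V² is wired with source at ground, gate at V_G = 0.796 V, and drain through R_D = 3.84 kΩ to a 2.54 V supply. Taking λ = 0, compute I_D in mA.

V_GS = V_G = 0.796 V, so V_ov = 0.796 − 0.4 = 0.396 V.
Assume saturation: I_D = ½ k_n V_ov² = 0.5 × 4.11 × 0.396² = 0.322 mA, giving V_DS = V_DD − I_D R_D = 2.54 − 0.322 × 3.84 = 1.3 V.
V_DS = 1.3 V ≥ V_ov = 0.396 V, confirming saturation.

I_D = 0.322 mA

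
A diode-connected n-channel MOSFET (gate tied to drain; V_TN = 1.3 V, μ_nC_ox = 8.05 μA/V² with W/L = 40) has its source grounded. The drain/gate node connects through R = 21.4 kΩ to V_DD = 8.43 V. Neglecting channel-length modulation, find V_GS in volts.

V_GS = 2.60 V

With gate tied to drain, V_GS = V_DS ≥ V_GS − V_TN, so the device is in saturation.
k_n = μ_nC_ox · (W/L) = 0.322 mA/V².
KCL at the drain: ½ k_n (V_GS − V_TN)² = (V_DD − V_GS)/R.
Let x = V_GS − 1.3. Then 3.45 x² + x − 7.13 = 0, giving x = 1.3 V (positive root), so V_GS = 2.6 V.
I_D = (V_DD − V_GS)/R = (8.43 − 2.6) / 21.4 = 0.272 mA.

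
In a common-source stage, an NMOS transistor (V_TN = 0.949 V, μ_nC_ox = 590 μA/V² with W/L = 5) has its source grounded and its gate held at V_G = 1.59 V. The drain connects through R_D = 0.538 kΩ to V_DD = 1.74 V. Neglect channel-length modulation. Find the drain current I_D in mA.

I_D = 0.606 mA

V_GS = V_G = 1.59 V, so V_ov = 1.59 − 0.949 = 0.641 V.
k_n = μ_nC_ox · (W/L) = 2.95 mA/V².
Assume saturation: I_D = ½ k_n V_ov² = 0.5 × 2.95 × 0.641² = 0.606 mA, giving V_DS = V_DD − I_D R_D = 1.74 − 0.606 × 0.538 = 1.41 V.
V_DS = 1.41 V ≥ V_ov = 0.641 V, confirming saturation.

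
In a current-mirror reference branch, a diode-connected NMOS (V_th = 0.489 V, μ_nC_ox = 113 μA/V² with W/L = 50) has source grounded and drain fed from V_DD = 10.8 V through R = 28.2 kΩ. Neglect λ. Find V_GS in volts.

With gate tied to drain, V_GS = V_DS ≥ V_GS − V_th, so the device is in saturation.
k_n = μ_nC_ox · (W/L) = 5.65 mA/V².
KCL at the drain: ½ k_n (V_GS − V_th)² = (V_DD − V_GS)/R.
Let x = V_GS − 0.489. Then 79.7 x² + x − 10.31 = 0, giving x = 0.354 V (positive root), so V_GS = 0.843 V.
I_D = (V_DD − V_GS)/R = (10.8 − 0.843) / 28.2 = 0.353 mA.

V_GS = 0.843 V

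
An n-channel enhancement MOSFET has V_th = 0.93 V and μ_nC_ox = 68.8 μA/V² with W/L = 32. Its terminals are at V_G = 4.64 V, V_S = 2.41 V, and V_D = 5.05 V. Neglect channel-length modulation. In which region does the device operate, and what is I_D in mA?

V_GS = V_G − V_S = 4.64 − 2.41 = 2.23 V; V_DS = V_D − V_S = 5.05 − 2.41 = 2.64 V.
k_n = μ_nC_ox · (W/L) = 2.202 mA/V².
V_ov = V_GS − V_th = 2.23 − 0.93 = 1.3 V.
Since V_DS = 2.64 V ≥ V_ov = 1.3 V, the device is in saturation.
I_D = ½ k_n V_ov² = 0.5 × 2.202 × 1.3² = 1.86 mA.

Saturation; I_D = 1.86 mA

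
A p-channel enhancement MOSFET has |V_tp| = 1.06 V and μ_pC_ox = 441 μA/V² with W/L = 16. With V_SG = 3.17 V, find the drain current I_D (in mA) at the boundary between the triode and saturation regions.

I_D = 15.7 mA

At the boundary V_SD = V_ov = V_SG − |V_tp| = 3.17 − 1.06 = 2.11 V.
k_p = μ_pC_ox · (W/L) = 7.056 mA/V².
I_D = ½ k_p V_ov² = 0.5 × 7.056 × 2.11² = 15.7 mA.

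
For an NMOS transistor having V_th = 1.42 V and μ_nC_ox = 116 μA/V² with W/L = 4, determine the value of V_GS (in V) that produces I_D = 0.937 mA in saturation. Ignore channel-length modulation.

k_n = μ_nC_ox · (W/L) = 0.464 mA/V².
In saturation I_D = ½ k_n (V_GS − V_th)², so V_GS − V_th = √(2 I_D / k_n) = √(2 × 0.937 / 0.464) = 2.01 V.
V_GS = 1.42 + 2.01 = 3.43 V.

V_GS = 3.43 V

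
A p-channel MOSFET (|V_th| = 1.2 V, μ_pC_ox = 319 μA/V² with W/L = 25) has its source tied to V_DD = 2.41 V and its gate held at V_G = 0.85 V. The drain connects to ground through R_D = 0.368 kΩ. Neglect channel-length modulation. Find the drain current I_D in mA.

I_D = 0.517 mA

V_SG = V_DD − V_G = 2.41 − 0.85 = 1.56 V, so V_ov = 1.56 − 1.2 = 0.36 V.
k_p = μ_pC_ox · (W/L) = 7.975 mA/V².
Assume saturation: I_D = ½ k_p V_ov² = 0.5 × 7.975 × 0.36² = 0.517 mA, giving V_SD = V_DD − I_D R_D = 2.41 − 0.517 × 0.368 = 2.22 V.
V_SD = 2.22 V ≥ V_ov = 0.36 V, confirming saturation.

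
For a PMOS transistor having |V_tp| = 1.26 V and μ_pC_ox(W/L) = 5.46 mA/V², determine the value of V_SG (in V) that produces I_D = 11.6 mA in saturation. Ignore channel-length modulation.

In saturation I_D = ½ k_p (V_SG − |V_tp|)², so V_SG − |V_tp| = √(2 I_D / k_p) = √(2 × 11.6 / 5.46) = 2.06 V.
V_SG = 1.26 + 2.06 = 3.32 V.

V_SG = 3.32 V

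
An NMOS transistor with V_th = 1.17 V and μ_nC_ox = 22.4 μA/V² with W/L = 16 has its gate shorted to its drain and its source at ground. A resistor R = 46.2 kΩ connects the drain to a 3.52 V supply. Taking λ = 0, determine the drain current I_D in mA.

With gate tied to drain, V_GS = V_DS ≥ V_GS − V_th, so the device is in saturation.
k_n = μ_nC_ox · (W/L) = 0.3584 mA/V².
KCL at the drain: ½ k_n (V_GS − V_th)² = (V_DD − V_GS)/R.
Let x = V_GS − 1.17. Then 8.28 x² + x − 2.35 = 0, giving x = 0.476 V (positive root), so V_GS = 1.65 V.
I_D = (V_DD − V_GS)/R = (3.52 − 1.65) / 46.2 = 0.0406 mA.

I_D = 0.0406 mA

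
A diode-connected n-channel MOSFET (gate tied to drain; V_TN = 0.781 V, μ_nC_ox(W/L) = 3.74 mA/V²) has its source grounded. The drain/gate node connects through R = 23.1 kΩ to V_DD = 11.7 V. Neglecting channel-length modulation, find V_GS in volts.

With gate tied to drain, V_GS = V_DS ≥ V_GS − V_TN, so the device is in saturation.
KCL at the drain: ½ k_n (V_GS − V_TN)² = (V_DD − V_GS)/R.
Let x = V_GS − 0.781. Then 43.2 x² + x − 10.92 = 0, giving x = 0.491 V (positive root), so V_GS = 1.27 V.
I_D = (V_DD − V_GS)/R = (11.7 − 1.27) / 23.1 = 0.451 mA.

V_GS = 1.27 V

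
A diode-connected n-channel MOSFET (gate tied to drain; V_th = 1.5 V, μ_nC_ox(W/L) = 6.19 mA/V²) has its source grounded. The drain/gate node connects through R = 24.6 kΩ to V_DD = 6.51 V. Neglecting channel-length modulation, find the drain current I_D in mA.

I_D = 0.193 mA

With gate tied to drain, V_GS = V_DS ≥ V_GS − V_th, so the device is in saturation.
KCL at the drain: ½ k_n (V_GS − V_th)² = (V_DD − V_GS)/R.
Let x = V_GS − 1.5. Then 76.1 x² + x − 5.01 = 0, giving x = 0.25 V (positive root), so V_GS = 1.75 V.
I_D = (V_DD − V_GS)/R = (6.51 − 1.75) / 24.6 = 0.193 mA.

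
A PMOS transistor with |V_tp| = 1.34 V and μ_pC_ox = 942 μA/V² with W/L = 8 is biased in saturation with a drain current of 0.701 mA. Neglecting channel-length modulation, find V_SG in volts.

k_p = μ_pC_ox · (W/L) = 7.536 mA/V².
In saturation I_D = ½ k_p (V_SG − |V_tp|)², so V_SG − |V_tp| = √(2 I_D / k_p) = √(2 × 0.701 / 7.536) = 0.431 V.
V_SG = 1.34 + 0.431 = 1.77 V.

V_SG = 1.77 V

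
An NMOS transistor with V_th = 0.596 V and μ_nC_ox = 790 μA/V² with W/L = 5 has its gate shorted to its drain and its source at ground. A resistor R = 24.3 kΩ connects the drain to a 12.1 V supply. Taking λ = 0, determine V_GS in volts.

V_GS = 1.08 V

With gate tied to drain, V_GS = V_DS ≥ V_GS − V_th, so the device is in saturation.
k_n = μ_nC_ox · (W/L) = 3.95 mA/V².
KCL at the drain: ½ k_n (V_GS − V_th)² = (V_DD − V_GS)/R.
Let x = V_GS − 0.596. Then 48 x² + x − 11.5 = 0, giving x = 0.479 V (positive root), so V_GS = 1.08 V.
I_D = (V_DD − V_GS)/R = (12.1 − 1.08) / 24.3 = 0.454 mA.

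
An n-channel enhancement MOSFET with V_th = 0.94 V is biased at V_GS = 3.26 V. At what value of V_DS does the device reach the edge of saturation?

V_DS,sat = 2.32 V

The boundary between triode and saturation is V_DS = V_GS − V_th = V_ov.
V_ov = 3.26 − 0.94 = 2.32 V.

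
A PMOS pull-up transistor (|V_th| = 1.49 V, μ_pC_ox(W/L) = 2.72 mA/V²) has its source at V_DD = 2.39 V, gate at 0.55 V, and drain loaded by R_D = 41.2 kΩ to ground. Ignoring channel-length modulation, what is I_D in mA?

V_SG = V_DD − V_G = 2.39 − 0.55 = 1.84 V, so V_ov = 1.84 − 1.49 = 0.35 V.
Assume saturation: I_D = ½ k_p V_ov² = 0.5 × 2.72 × 0.35² = 0.167 mA, giving V_SD = V_DD − I_D R_D = 2.39 − 0.167 × 41.2 = -4.47 V.
But -4.47 V < V_ov = 0.35 V, so the device is actually in triode.
In triode I_D = k_p[V_ov V_SD − ½ V_SD²] and I_D = (V_DD − V_SD)/R_D. Equating: 56 V_SD² − 40.22 V_SD + 2.39 = 0, giving V_SD = 0.0654 V (the root below V_ov).
I_D = (2.39 − 0.0654) / 41.2 = 0.0564 mA.

I_D = 0.0564 mA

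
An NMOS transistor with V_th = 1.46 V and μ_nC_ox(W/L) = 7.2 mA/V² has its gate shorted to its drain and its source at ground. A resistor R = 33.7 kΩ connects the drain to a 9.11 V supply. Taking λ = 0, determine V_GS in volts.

V_GS = 1.71 V

With gate tied to drain, V_GS = V_DS ≥ V_GS − V_th, so the device is in saturation.
KCL at the drain: ½ k_n (V_GS − V_th)² = (V_DD − V_GS)/R.
Let x = V_GS − 1.46. Then 121 x² + x − 7.65 = 0, giving x = 0.247 V (positive root), so V_GS = 1.71 V.
I_D = (V_DD − V_GS)/R = (9.11 − 1.71) / 33.7 = 0.22 mA.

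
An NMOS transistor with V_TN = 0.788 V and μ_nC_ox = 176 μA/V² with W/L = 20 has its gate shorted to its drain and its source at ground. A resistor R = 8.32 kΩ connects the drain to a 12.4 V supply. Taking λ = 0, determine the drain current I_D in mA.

With gate tied to drain, V_GS = V_DS ≥ V_GS − V_TN, so the device is in saturation.
k_n = μ_nC_ox · (W/L) = 3.52 mA/V².
KCL at the drain: ½ k_n (V_GS − V_TN)² = (V_DD − V_GS)/R.
Let x = V_GS − 0.788. Then 14.6 x² + x − 11.61 = 0, giving x = 0.857 V (positive root), so V_GS = 1.65 V.
I_D = (V_DD − V_GS)/R = (12.4 − 1.65) / 8.32 = 1.29 mA.

I_D = 1.29 mA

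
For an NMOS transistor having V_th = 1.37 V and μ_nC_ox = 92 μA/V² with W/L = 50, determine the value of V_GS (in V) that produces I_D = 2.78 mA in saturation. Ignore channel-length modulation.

V_GS = 2.47 V

k_n = μ_nC_ox · (W/L) = 4.6 mA/V².
In saturation I_D = ½ k_n (V_GS − V_th)², so V_GS − V_th = √(2 I_D / k_n) = √(2 × 2.78 / 4.6) = 1.1 V.
V_GS = 1.37 + 1.1 = 2.47 V.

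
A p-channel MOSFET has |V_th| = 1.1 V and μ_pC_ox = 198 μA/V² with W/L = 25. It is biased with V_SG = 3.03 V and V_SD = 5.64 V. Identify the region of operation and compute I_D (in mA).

Saturation; I_D = 9.22 mA

k_p = μ_pC_ox · (W/L) = 4.95 mA/V².
V_ov = V_SG − |V_th| = 3.03 − 1.1 = 1.93 V.
Since V_SD = 5.64 V ≥ V_ov = 1.93 V, the device is in saturation.
I_D = ½ k_p V_ov² = 0.5 × 4.95 × 1.93² = 9.22 mA.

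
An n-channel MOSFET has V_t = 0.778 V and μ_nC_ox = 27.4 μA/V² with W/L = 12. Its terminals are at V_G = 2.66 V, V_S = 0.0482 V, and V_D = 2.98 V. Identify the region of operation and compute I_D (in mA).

Saturation; I_D = 0.553 mA

V_GS = V_G − V_S = 2.66 − 0.0482 = 2.61 V; V_DS = V_D − V_S = 2.98 − 0.0482 = 2.93 V.
k_n = μ_nC_ox · (W/L) = 0.3288 mA/V².
V_ov = V_GS − V_t = 2.61 − 0.778 = 1.83 V.
Since V_DS = 2.93 V ≥ V_ov = 1.83 V, the device is in saturation.
I_D = ½ k_n V_ov² = 0.5 × 0.3288 × 1.83² = 0.553 mA.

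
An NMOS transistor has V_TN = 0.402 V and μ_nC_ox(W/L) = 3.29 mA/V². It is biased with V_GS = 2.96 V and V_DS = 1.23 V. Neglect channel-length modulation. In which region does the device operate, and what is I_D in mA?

Triode; I_D = 7.86 mA

V_ov = V_GS − V_TN = 2.96 − 0.402 = 2.56 V.
Since V_DS = 1.23 V < V_ov = 2.56 V, the device is in the triode region.
I_D = k_n [V_ov · V_DS − ½ V_DS²] = 3.29 × [2.56 × 1.23 − 0.5 × 1.23²] = 7.86 mA.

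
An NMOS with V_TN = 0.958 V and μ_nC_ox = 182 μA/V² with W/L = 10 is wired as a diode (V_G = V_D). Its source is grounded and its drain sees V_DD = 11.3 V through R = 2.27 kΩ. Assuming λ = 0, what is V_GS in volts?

With gate tied to drain, V_GS = V_DS ≥ V_GS − V_TN, so the device is in saturation.
k_n = μ_nC_ox · (W/L) = 1.82 mA/V².
KCL at the drain: ½ k_n (V_GS − V_TN)² = (V_DD − V_GS)/R.
Let x = V_GS − 0.958. Then 2.07 x² + x − 10.34 = 0, giving x = 2.01 V (positive root), so V_GS = 2.97 V.
I_D = (V_DD − V_GS)/R = (11.3 − 2.97) / 2.27 = 3.67 mA.

V_GS = 2.97 V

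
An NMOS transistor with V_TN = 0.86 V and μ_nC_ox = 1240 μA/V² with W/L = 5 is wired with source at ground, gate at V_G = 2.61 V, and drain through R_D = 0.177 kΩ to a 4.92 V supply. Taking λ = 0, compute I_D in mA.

I_D = 9.49 mA

V_GS = V_G = 2.61 V, so V_ov = 2.61 − 0.86 = 1.75 V.
k_n = μ_nC_ox · (W/L) = 6.2 mA/V².
Assume saturation: I_D = ½ k_n V_ov² = 0.5 × 6.2 × 1.75² = 9.49 mA, giving V_DS = V_DD − I_D R_D = 4.92 − 9.49 × 0.177 = 3.24 V.
V_DS = 3.24 V ≥ V_ov = 1.75 V, confirming saturation.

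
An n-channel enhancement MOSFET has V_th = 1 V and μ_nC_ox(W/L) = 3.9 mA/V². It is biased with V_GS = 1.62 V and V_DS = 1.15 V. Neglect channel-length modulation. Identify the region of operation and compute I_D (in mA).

Saturation; I_D = 0.750 mA

V_ov = V_GS − V_th = 1.62 − 1 = 0.62 V.
Since V_DS = 1.15 V ≥ V_ov = 0.62 V, the device is in saturation.
I_D = ½ k_n V_ov² = 0.5 × 3.9 × 0.62² = 0.75 mA.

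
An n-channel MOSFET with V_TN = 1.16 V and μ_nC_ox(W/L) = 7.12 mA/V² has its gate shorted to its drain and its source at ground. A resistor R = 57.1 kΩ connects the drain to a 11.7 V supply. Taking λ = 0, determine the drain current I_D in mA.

With gate tied to drain, V_GS = V_DS ≥ V_GS − V_TN, so the device is in saturation.
KCL at the drain: ½ k_n (V_GS − V_TN)² = (V_DD − V_GS)/R.
Let x = V_GS − 1.16. Then 203 x² + x − 10.54 = 0, giving x = 0.225 V (positive root), so V_GS = 1.39 V.
I_D = (V_DD − V_GS)/R = (11.7 − 1.39) / 57.1 = 0.181 mA.

I_D = 0.181 mA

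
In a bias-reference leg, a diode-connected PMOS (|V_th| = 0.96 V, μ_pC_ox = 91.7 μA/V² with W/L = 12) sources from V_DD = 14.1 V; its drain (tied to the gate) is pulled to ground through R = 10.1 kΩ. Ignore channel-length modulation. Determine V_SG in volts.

V_SG = 2.41 V

With gate tied to drain, V_SG = V_SD ≥ V_SG − |V_th|, so the device is in saturation.
k_p = μ_pC_ox · (W/L) = 1.1 mA/V².
KCL at the drain: ½ k_p (V_SG − |V_th|)² = (V_DD − V_SG)/R.
Let x = V_SG − 0.96. Then 5.56 x² + x − 13.14 = 0, giving x = 1.45 V (positive root), so V_SG = 2.41 V.
I_D = (V_DD − V_SG)/R = (14.1 − 2.41) / 10.1 = 1.16 mA.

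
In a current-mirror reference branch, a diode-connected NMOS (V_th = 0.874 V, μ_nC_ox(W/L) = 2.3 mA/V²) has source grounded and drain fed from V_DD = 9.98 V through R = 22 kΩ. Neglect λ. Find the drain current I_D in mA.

I_D = 0.388 mA

With gate tied to drain, V_GS = V_DS ≥ V_GS − V_th, so the device is in saturation.
KCL at the drain: ½ k_n (V_GS − V_th)² = (V_DD − V_GS)/R.
Let x = V_GS − 0.874. Then 25.3 x² + x − 9.106 = 0, giving x = 0.58 V (positive root), so V_GS = 1.45 V.
I_D = (V_DD − V_GS)/R = (9.98 − 1.45) / 22 = 0.388 mA.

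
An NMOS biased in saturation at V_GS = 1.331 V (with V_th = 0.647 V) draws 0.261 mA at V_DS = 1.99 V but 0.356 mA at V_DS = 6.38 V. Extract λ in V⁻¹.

λ = 0.0993 V⁻¹

With V_GS fixed, I_D ∝ (1 + λ V_DS) in saturation, so I_D2/I_D1 = (1 + λ V_DS2)/(1 + λ V_DS1).
0.356/0.261 = 1.364 = (1 + 6.38 λ)/(1 + 1.99 λ).
Solving: λ (I_D1 V_DS2 − I_D2 V_DS1) = I_D2 − I_D1, so λ = (0.356 − 0.261) / (0.261 × 6.38 − 0.356 × 1.99) = 0.095 / 0.957 = 0.0993 V⁻¹.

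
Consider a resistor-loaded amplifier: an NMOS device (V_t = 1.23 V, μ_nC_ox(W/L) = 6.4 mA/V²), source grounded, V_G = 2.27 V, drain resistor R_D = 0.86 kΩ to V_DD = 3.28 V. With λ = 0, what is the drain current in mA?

I_D = 3.03 mA

V_GS = V_G = 2.27 V, so V_ov = 2.27 − 1.23 = 1.04 V.
Assume saturation: I_D = ½ k_n V_ov² = 0.5 × 6.4 × 1.04² = 3.46 mA, giving V_DS = V_DD − I_D R_D = 3.28 − 3.46 × 0.86 = 0.303 V.
But 0.303 V < V_ov = 1.04 V, so the device is actually in triode.
In triode I_D = k_n[V_ov V_DS − ½ V_DS²] and I_D = (V_DD − V_DS)/R_D. Equating: 2.75 V_DS² − 6.724 V_DS + 3.28 = 0, giving V_DS = 0.673 V (the root below V_ov).
I_D = (3.28 − 0.673) / 0.86 = 3.03 mA.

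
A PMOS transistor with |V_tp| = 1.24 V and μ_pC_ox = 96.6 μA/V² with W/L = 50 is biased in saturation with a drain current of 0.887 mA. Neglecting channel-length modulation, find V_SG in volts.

k_p = μ_pC_ox · (W/L) = 4.83 mA/V².
In saturation I_D = ½ k_p (V_SG − |V_tp|)², so V_SG − |V_tp| = √(2 I_D / k_p) = √(2 × 0.887 / 4.83) = 0.606 V.
V_SG = 1.24 + 0.606 = 1.85 V.

V_SG = 1.85 V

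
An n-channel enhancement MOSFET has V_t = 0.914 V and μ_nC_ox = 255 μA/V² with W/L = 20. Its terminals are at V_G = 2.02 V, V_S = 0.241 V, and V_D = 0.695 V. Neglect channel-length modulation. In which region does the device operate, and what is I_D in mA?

Triode; I_D = 1.48 mA

V_GS = V_G − V_S = 2.02 − 0.241 = 1.78 V; V_DS = V_D − V_S = 0.695 − 0.241 = 0.454 V.
k_n = μ_nC_ox · (W/L) = 5.1 mA/V².
V_ov = V_GS − V_t = 1.78 − 0.914 = 0.865 V.
Since V_DS = 0.454 V < V_ov = 0.865 V, the device is in the triode region.
I_D = k_n [V_ov · V_DS − ½ V_DS²] = 5.1 × [0.865 × 0.454 − 0.5 × 0.454²] = 1.48 mA.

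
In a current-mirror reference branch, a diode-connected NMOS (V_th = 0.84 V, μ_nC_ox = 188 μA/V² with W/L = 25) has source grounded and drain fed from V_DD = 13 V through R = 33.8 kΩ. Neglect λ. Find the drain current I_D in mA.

I_D = 0.348 mA

With gate tied to drain, V_GS = V_DS ≥ V_GS − V_th, so the device is in saturation.
k_n = μ_nC_ox · (W/L) = 4.7 mA/V².
KCL at the drain: ½ k_n (V_GS − V_th)² = (V_DD − V_GS)/R.
Let x = V_GS − 0.84. Then 79.4 x² + x − 12.16 = 0, giving x = 0.385 V (positive root), so V_GS = 1.23 V.
I_D = (V_DD − V_GS)/R = (13 − 1.23) / 33.8 = 0.348 mA.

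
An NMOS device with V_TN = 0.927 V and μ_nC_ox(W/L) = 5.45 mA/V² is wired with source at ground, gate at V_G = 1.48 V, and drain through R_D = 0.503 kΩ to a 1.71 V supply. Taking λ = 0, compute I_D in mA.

V_GS = V_G = 1.48 V, so V_ov = 1.48 − 0.927 = 0.553 V.
Assume saturation: I_D = ½ k_n V_ov² = 0.5 × 5.45 × 0.553² = 0.833 mA, giving V_DS = V_DD − I_D R_D = 1.71 − 0.833 × 0.503 = 1.29 V.
V_DS = 1.29 V ≥ V_ov = 0.553 V, confirming saturation.

I_D = 0.833 mA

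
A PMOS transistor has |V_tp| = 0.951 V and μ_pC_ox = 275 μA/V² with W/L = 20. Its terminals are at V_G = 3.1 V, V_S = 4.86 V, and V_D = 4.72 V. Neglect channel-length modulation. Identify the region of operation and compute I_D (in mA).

Triode; I_D = 0.569 mA

V_SG = V_S − V_G = 4.86 − 3.1 = 1.76 V; V_SD = V_S − V_D = 4.86 − 4.72 = 0.14 V.
k_p = μ_pC_ox · (W/L) = 5.5 mA/V².
V_ov = V_SG − |V_tp| = 1.76 − 0.951 = 0.809 V.
Since V_SD = 0.14 V < V_ov = 0.809 V, the device is in the triode region.
I_D = k_p [V_ov · V_SD − ½ V_SD²] = 5.5 × [0.809 × 0.14 − 0.5 × 0.14²] = 0.569 mA.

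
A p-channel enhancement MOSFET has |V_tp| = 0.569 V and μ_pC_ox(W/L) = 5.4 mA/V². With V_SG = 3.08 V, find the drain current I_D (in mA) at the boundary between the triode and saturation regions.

I_D = 17.0 mA

At the boundary V_SD = V_ov = V_SG − |V_tp| = 3.08 − 0.569 = 2.51 V.
I_D = ½ k_p V_ov² = 0.5 × 5.4 × 2.51² = 17 mA.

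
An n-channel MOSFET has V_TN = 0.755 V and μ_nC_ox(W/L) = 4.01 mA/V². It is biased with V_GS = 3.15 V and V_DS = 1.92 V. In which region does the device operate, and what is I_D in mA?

V_ov = V_GS − V_TN = 3.15 − 0.755 = 2.4 V.
Since V_DS = 1.92 V < V_ov = 2.4 V, the device is in the triode region.
I_D = k_n [V_ov · V_DS − ½ V_DS²] = 4.01 × [2.4 × 1.92 − 0.5 × 1.92²] = 11 mA.

Triode; I_D = 11.0 mA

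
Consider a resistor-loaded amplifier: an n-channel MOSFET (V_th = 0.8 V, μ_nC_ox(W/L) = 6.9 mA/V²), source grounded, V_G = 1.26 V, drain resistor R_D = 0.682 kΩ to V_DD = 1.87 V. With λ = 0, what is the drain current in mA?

I_D = 0.730 mA

V_GS = V_G = 1.26 V, so V_ov = 1.26 − 0.8 = 0.46 V.
Assume saturation: I_D = ½ k_n V_ov² = 0.5 × 6.9 × 0.46² = 0.73 mA, giving V_DS = V_DD − I_D R_D = 1.87 − 0.73 × 0.682 = 1.37 V.
V_DS = 1.37 V ≥ V_ov = 0.46 V, confirming saturation.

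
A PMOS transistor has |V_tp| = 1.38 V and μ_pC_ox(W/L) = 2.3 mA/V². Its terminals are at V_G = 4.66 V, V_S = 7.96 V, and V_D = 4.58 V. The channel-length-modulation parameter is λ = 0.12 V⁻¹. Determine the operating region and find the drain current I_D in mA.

V_SG = V_S − V_G = 7.96 − 4.66 = 3.3 V; V_SD = V_S − V_D = 7.96 − 4.58 = 3.38 V.
V_ov = V_SG − |V_tp| = 3.3 − 1.38 = 1.92 V.
Since V_SD = 3.38 V ≥ V_ov = 1.92 V, the device is in saturation.
I_D = ½ k_p V_ov² (1 + λ V_SD) = 0.5 × 2.3 × 1.92² × (1 + 0.12 × 3.38) = 5.96 mA.

Saturation; I_D = 5.96 mA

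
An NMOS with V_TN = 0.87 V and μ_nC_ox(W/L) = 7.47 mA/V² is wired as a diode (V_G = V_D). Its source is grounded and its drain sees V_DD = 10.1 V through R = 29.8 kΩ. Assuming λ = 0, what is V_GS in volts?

V_GS = 1.15 V

With gate tied to drain, V_GS = V_DS ≥ V_GS − V_TN, so the device is in saturation.
KCL at the drain: ½ k_n (V_GS − V_TN)² = (V_DD − V_GS)/R.
Let x = V_GS − 0.87. Then 111 x² + x − 9.23 = 0, giving x = 0.284 V (positive root), so V_GS = 1.15 V.
I_D = (V_DD − V_GS)/R = (10.1 − 1.15) / 29.8 = 0.3 mA.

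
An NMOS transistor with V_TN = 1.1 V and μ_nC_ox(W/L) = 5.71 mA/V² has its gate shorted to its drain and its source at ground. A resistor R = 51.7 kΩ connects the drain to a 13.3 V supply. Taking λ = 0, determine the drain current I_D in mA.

I_D = 0.230 mA

With gate tied to drain, V_GS = V_DS ≥ V_GS − V_TN, so the device is in saturation.
KCL at the drain: ½ k_n (V_GS − V_TN)² = (V_DD − V_GS)/R.
Let x = V_GS − 1.1. Then 148 x² + x − 12.2 = 0, giving x = 0.284 V (positive root), so V_GS = 1.38 V.
I_D = (V_DD − V_GS)/R = (13.3 − 1.38) / 51.7 = 0.23 mA.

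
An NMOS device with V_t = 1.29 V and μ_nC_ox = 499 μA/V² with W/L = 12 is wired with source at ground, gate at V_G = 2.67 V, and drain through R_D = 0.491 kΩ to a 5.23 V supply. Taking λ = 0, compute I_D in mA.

V_GS = V_G = 2.67 V, so V_ov = 2.67 − 1.29 = 1.38 V.
k_n = μ_nC_ox · (W/L) = 5.988 mA/V².
Assume saturation: I_D = ½ k_n V_ov² = 0.5 × 5.988 × 1.38² = 5.7 mA, giving V_DS = V_DD − I_D R_D = 5.23 − 5.7 × 0.491 = 2.43 V.
V_DS = 2.43 V ≥ V_ov = 1.38 V, confirming saturation.

I_D = 5.70 mA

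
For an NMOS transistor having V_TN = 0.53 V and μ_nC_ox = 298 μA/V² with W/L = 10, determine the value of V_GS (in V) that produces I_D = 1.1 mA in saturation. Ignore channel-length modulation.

k_n = μ_nC_ox · (W/L) = 2.98 mA/V².
In saturation I_D = ½ k_n (V_GS − V_TN)², so V_GS − V_TN = √(2 I_D / k_n) = √(2 × 1.1 / 2.98) = 0.859 V.
V_GS = 0.53 + 0.859 = 1.39 V.

V_GS = 1.39 V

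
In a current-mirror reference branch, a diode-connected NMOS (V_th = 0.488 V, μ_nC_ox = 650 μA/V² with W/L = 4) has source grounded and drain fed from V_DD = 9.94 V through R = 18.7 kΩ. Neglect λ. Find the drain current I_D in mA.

I_D = 0.473 mA

With gate tied to drain, V_GS = V_DS ≥ V_GS − V_th, so the device is in saturation.
k_n = μ_nC_ox · (W/L) = 2.6 mA/V².
KCL at the drain: ½ k_n (V_GS − V_th)² = (V_DD − V_GS)/R.
Let x = V_GS − 0.488. Then 24.3 x² + x − 9.452 = 0, giving x = 0.603 V (positive root), so V_GS = 1.09 V.
I_D = (V_DD − V_GS)/R = (9.94 − 1.09) / 18.7 = 0.473 mA.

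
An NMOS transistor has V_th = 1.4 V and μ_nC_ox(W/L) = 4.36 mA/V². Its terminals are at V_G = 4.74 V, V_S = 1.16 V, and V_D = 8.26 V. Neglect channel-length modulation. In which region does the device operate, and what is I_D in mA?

Saturation; I_D = 10.4 mA

V_GS = V_G − V_S = 4.74 − 1.16 = 3.58 V; V_DS = V_D − V_S = 8.26 − 1.16 = 7.1 V.
V_ov = V_GS − V_th = 3.58 − 1.4 = 2.18 V.
Since V_DS = 7.1 V ≥ V_ov = 2.18 V, the device is in saturation.
I_D = ½ k_n V_ov² = 0.5 × 4.36 × 2.18² = 10.4 mA.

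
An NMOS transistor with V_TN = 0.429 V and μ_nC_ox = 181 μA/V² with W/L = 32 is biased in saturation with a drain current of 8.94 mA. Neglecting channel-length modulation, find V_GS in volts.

k_n = μ_nC_ox · (W/L) = 5.792 mA/V².
In saturation I_D = ½ k_n (V_GS − V_TN)², so V_GS − V_TN = √(2 I_D / k_n) = √(2 × 8.94 / 5.792) = 1.76 V.
V_GS = 0.429 + 1.76 = 2.19 V.

V_GS = 2.19 V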